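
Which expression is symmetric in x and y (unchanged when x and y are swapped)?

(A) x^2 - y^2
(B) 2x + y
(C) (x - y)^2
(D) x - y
C

A symmetric expression is unchanged when the variables are permuted; here the transformation to test is the swap (x, y) -> (y, x).
Substitute the transformed coordinates into each option and compare with the original:
(A) x^2 - y^2  ->  (y)^2 - (x)^2 = -x^2 + y^2   [differs from x^2 - y^2: not invariant]
(B) 2x + y  ->  2(y) + (x) = x + 2y   [differs from 2x + y: not invariant]
(C) (x - y)^2  ->  ((y) - (x))^2 = x^2 - 2xy + y^2   [equals (x - y)^2: invariant]
(D) x - y  ->  (y) - (x) = -x + y   [differs from x - y: not invariant]

Only option (C), (x - y)^2, is unchanged by the transformation.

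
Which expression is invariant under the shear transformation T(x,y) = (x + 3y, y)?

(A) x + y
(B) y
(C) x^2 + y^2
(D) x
B

Under the shear T(x,y) = (x + 3y, y):
Substitute the transformed coordinates into each option and compare with the original:
(A) x + y  ->  (x + 3y) + (y) = x + 4y   [differs from x + y: not invariant]
(B) y  ->  (y) = y   [equals y: invariant]
(C) x^2 + y^2  ->  (x + 3y)^2 + (y)^2 = x^2 + 6xy + 10y^2   [differs from x^2 + y^2: not invariant]
(D) x  ->  (x + 3y) = x + 3y   [differs from x: not invariant]

Only option (B), y, is unchanged by the transformation.
A horizontal shear moves points parallel to the x-axis, so the y-coordinate (and any function of y alone) is unchanged.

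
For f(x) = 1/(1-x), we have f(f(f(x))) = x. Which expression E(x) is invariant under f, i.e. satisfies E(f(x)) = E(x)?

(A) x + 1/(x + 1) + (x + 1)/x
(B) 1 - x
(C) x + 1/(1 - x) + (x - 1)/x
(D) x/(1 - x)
C

Replace x by f(x) = 1/(1 - x) in each option and simplify. As a quick numerical cross-check, also compare E(3) with E(f(3)) = E(-1/2).

(A) x + 1/(x + 1) + (x + 1)/x  ->  (1/(1 - x)) + 1/((1/(1 - x)) + 1) + ((1/(1 - x)) + 1)/(1/(1 - x)) = (-x^3 + 6x^2 - 11x + 7)/(x^2 - 3x + 2); check: E(3) = 55/12 but E(-1/2) = 1/2.   [not invariant]
(B) 1 - x  ->  1 - (1/(1 - x)) = x/(x - 1); check: E(3) = -2 but E(-1/2) = 3/2.   [not invariant]
(C) x + 1/(1 - x) + (x - 1)/x  ->  (1/(1 - x)) + 1/(1 - (1/(1 - x))) + ((1/(1 - x)) - 1)/(1/(1 - x)), which simplifies back to x + 1/(1 - x) + (x - 1)/x; check: E(3) = 19/6, E(-1/2) = 19/6.   [invariant]
(D) x/(1 - x)  ->  (1/(1 - x))/(1 - (1/(1 - x))) = -1/x; check: E(3) = -3/2 but E(-1/2) = -1/3.   [not invariant]

Only (C) is unchanged. Indeed f(f(x)) = 1/(1 - 1/(1-x)) = (1-x)/(-x) = (x-1)/x, so E(x) = x + f(x) + f(f(x)) is the sum over the whole 3-cycle; applying f just permutes the three terms cyclically (x -> f(x) -> f(f(x)) -> x), leaving the sum unchanged.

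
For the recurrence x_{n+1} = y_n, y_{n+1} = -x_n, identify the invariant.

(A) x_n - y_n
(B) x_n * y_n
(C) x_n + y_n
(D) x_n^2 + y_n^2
D

For the recurrence x_{n+1} = y_n, y_{n+1} = -x_n:

x_{n+1}^2 + y_{n+1}^2 = y_n^2 + (-x_n)^2 = x_n^2 + y_n^2
The sum of squares is conserved (like energy in a harmonic oscillator).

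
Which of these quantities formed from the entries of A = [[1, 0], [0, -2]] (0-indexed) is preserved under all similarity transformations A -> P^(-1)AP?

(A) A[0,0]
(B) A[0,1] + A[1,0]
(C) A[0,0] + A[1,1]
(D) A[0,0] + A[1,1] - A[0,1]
C

A[0,0] + A[1,1] is the trace of A. By the cyclic property of the trace, tr(P^(-1)AP) = tr(APP^(-1)) = tr(A), so it is the same for every matrix similar to A.

The other combinations are not similarity invariants. For example, take P = [[1, 1], [1, 2]] (det P = 1), so P^(-1) = [[2, -1], [-1, 1]] and
B = P^(-1)AP = [[4, 6], [-3, -5]].
Evaluating each option on A and on B:
(A) A[0,0]: 1 for A, 4 for B -> changes
(B) A[0,1] + A[1,0]: 0 for A, 3 for B -> changes
(C) A[0,0] + A[1,1]: -1 for A, -1 for B -> unchanged
(D) A[0,0] + A[1,1] - A[0,1]: -1 for A, -7 for B -> changes

Only (C) A[0,0] + A[1,1] = -1 survives (and it does so for every P, not just this one), so it is the invariant.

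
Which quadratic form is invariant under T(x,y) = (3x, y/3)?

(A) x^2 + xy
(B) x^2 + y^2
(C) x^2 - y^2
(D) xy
D

T multiplies x by 3 and divides y by 3.
Substitute the transformed coordinates into each option and compare with the original:
(A) x^2 + xy  ->  (3x)^2 + (3x)(y/3) = 9x^2 + xy   [differs from x^2 + xy: not invariant]
(B) x^2 + y^2  ->  (3x)^2 + (y/3)^2 = 9x^2 + y^2/9   [differs from x^2 + y^2: not invariant]
(C) x^2 - y^2  ->  (3x)^2 - (y/3)^2 = 9x^2 - y^2/9   [differs from x^2 - y^2: not invariant]
(D) xy  ->  (3x)(y/3) = xy   [equals xy: invariant]

Only option (D), xy, is unchanged by the transformation.
The factors 3 and 1/3 cancel only in the pure product xy.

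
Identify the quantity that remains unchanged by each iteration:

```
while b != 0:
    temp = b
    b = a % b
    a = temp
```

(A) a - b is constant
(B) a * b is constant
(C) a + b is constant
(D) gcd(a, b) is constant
D

A loop invariant must hold before the first iteration and be re-established by every execution of the body.

(D) gcd(a, b) is constant: One iteration replaces (a, b) by (b, a mod b). Since a mod b = a - q*b for an integer q, any common divisor of a and b divides b and a mod b, and conversely; hence gcd(b, a mod b) = gcd(a, b). For instance (34, 10) -> (10, 4) keeps gcd = 2. At exit b = 0 and a = gcd of the original inputs.

The other options fail:
(A) a - b is constant: e.g. (a, b) = (34, 10) -> (10, 4): the difference goes from 24 to 6.
(B) a * b is constant: e.g. (a, b) = (34, 10) -> (10, 4): the product goes from 340 to 40.
(C) a + b is constant: e.g. (a, b) = (34, 10) -> (10, 4): the sum goes from 44 to 14.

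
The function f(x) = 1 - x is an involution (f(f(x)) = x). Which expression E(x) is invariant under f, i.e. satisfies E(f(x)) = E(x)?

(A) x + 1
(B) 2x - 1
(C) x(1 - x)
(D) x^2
C

Replace x by f(x) = 1 - x in each option and simplify. As a quick numerical cross-check, also compare E(4) with E(f(4)) = E(-3).

(A) x + 1  ->  (1 - x) + 1 = 2 - x; check: E(4) = 5 but E(-3) = -2.   [not invariant]
(B) 2x - 1  ->  2(1 - x) - 1 = 1 - 2x; check: E(4) = 7 but E(-3) = -7.   [not invariant]
(C) x(1 - x)  ->  (1 - x)(1 - (1 - x)), which simplifies back to x(1 - x); check: E(4) = -12, E(-3) = -12.   [invariant]
(D) x^2  ->  (1 - x)^2 = (x - 1)^2; check: E(4) = 16 but E(-3) = 9.   [not invariant]

Only (C) is unchanged. E is symmetric under swapping x with f(x) = 1 - x, which is exactly what an involution does.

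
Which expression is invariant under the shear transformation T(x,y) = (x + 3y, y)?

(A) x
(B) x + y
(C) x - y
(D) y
D

Under the shear T(x,y) = (x + 3y, y):
Substitute the transformed coordinates into each option and compare with the original:
(A) x  ->  (x + 3y) = x + 3y   [differs from x: not invariant]
(B) x + y  ->  (x + 3y) + (y) = x + 4y   [differs from x + y: not invariant]
(C) x - y  ->  (x + 3y) - (y) = x + 2y   [differs from x - y: not invariant]
(D) y  ->  (y) = y   [equals y: invariant]

Only option (D), y, is unchanged by the transformation.
A horizontal shear moves points parallel to the x-axis, so the y-coordinate (and any function of y alone) is unchanged.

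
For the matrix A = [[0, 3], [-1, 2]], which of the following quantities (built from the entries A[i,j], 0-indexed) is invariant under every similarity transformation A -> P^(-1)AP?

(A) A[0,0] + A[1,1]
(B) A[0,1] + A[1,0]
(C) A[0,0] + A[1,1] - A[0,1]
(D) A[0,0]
A

A[0,0] + A[1,1] is the trace of A. By the cyclic property of the trace, tr(P^(-1)AP) = tr(APP^(-1)) = tr(A), so it is the same for every matrix similar to A.

The other combinations are not similarity invariants. For example, take P = [[1, 1], [0, 1]] (det P = 1), so P^(-1) = [[1, -1], [0, 1]] and
B = P^(-1)AP = [[1, 2], [-1, 1]].
Evaluating each option on A and on B:
(A) A[0,0] + A[1,1]: 2 for A, 2 for B -> unchanged
(B) A[0,1] + A[1,0]: 2 for A, 1 for B -> changes
(C) A[0,0] + A[1,1] - A[0,1]: -1 for A, 0 for B -> changes
(D) A[0,0]: 0 for A, 1 for B -> changes

Only (A) A[0,0] + A[1,1] = 2 survives (and it does so for every P, not just this one), so it is the invariant.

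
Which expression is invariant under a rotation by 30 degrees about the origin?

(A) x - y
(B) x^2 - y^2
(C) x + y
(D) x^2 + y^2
D

A rotation by 30 degrees sends (x, y) to (sqrt(3)x/2 - y/2, x/2 + sqrt(3)y/2).
Substitute the transformed coordinates into each option and compare with the original:
(A) x - y  ->  (sqrt(3)x/2 - y/2) - (x/2 + sqrt(3)y/2) = -x/2 + sqrt(3)x/2 - sqrt(3)y/2 - y/2   [differs from x - y: not invariant]
(B) x^2 - y^2  ->  (sqrt(3)x/2 - y/2)^2 - (x/2 + sqrt(3)y/2)^2 = x^2/2 - sqrt(3)xy - y^2/2   [differs from x^2 - y^2: not invariant]
(C) x + y  ->  (sqrt(3)x/2 - y/2) + (x/2 + sqrt(3)y/2) = x/2 + sqrt(3)x/2 - y/2 + sqrt(3)y/2   [differs from x + y: not invariant]
(D) x^2 + y^2  ->  (sqrt(3)x/2 - y/2)^2 + (x/2 + sqrt(3)y/2)^2 = x^2 + y^2   [equals x^2 + y^2: invariant]

Only option (D), x^2 + y^2, is unchanged by the transformation.
Geometrically, x^2 + y^2 is the squared distance from the origin, which every rotation about the origin preserves.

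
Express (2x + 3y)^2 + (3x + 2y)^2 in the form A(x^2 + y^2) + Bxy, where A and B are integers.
13(x^2 + y^2) + 24xy

Expanding: (2x + 3y)^2 = 4x^2 + 12xy + 9y^2
(3x + 2y)^2 = 9x^2 + 12xy + 4y^2
Sum = (4+9)(x^2+y^2) + 24xy = 13(x^2 + y^2) + 24xy
This is symmetric in x and y.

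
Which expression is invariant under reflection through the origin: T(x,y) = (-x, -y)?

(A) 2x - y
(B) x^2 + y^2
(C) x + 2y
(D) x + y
B

The map is reflection through the origin: T(x,y) = (-x, -y).
Substitute the transformed coordinates into each option and compare with the original:
(A) 2x - y  ->  2(-x) - (-y) = -2x + y   [differs from 2x - y: not invariant]
(B) x^2 + y^2  ->  (-x)^2 + (-y)^2 = x^2 + y^2   [equals x^2 + y^2: invariant]
(C) x + 2y  ->  (-x) + 2(-y) = -x - 2y   [differs from x + 2y: not invariant]
(D) x + y  ->  (-x) + (-y) = -x - y   [differs from x + y: not invariant]

Only option (B), x^2 + y^2, is unchanged by the transformation.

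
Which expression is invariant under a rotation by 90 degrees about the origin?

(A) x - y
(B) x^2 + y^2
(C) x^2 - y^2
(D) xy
B

A rotation by 90 degrees sends (x, y) to (-y, x).
Substitute the transformed coordinates into each option and compare with the original:
(A) x - y  ->  (-y) - (x) = -x - y   [differs from x - y: not invariant]
(B) x^2 + y^2  ->  (-y)^2 + (x)^2 = x^2 + y^2   [equals x^2 + y^2: invariant]
(C) x^2 - y^2  ->  (-y)^2 - (x)^2 = -x^2 + y^2   [differs from x^2 - y^2: not invariant]
(D) xy  ->  (-y)(x) = -xy   [differs from xy: not invariant]

Only option (B), x^2 + y^2, is unchanged by the transformation.
Geometrically, x^2 + y^2 is the squared distance from the origin, which every rotation about the origin preserves.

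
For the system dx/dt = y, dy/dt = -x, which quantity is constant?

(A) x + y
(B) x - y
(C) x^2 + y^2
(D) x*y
C

A first integral I satisfies dI/dt = 0 along every solution. Differentiate each option and use the equation of motion:
(A) d/dt[x + y] = y + (-x) = y - x, not identically 0
(B) d/dt[x - y] = y - (-x) = x + y, not identically 0
(C) d/dt[x^2 + y^2] = 2x*dx/dt + 2y*dy/dt = 2x*y + 2y*(-x) = 0
(D) d/dt[x*y] = (dx/dt)y + x(dy/dt) = y^2 - x^2, not identically 0

Only (C) has zero time-derivative. So x^2 + y^2 (the squared radius; trajectories are circles) is the conserved quantity.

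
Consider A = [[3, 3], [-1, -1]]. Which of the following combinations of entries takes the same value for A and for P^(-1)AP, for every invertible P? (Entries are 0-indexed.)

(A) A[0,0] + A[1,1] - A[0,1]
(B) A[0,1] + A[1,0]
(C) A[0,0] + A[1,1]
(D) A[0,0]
C

A[0,0] + A[1,1] is the trace of A. By the cyclic property of the trace, tr(P^(-1)AP) = tr(APP^(-1)) = tr(A), so it is the same for every matrix similar to A.

The other combinations are not similarity invariants. For example, take P = [[1, 1], [1, 2]] (det P = 1), so P^(-1) = [[2, -1], [-1, 1]] and
B = P^(-1)AP = [[14, 21], [-8, -12]].
Evaluating each option on A and on B:
(A) A[0,0] + A[1,1] - A[0,1]: -1 for A, -19 for B -> changes
(B) A[0,1] + A[1,0]: 2 for A, 13 for B -> changes
(C) A[0,0] + A[1,1]: 2 for A, 2 for B -> unchanged
(D) A[0,0]: 3 for A, 14 for B -> changes

Only (C) A[0,0] + A[1,1] = 2 survives (and it does so for every P, not just this one), so it is the invariant.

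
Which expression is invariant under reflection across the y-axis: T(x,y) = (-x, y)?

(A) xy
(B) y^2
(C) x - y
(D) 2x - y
B

The map is reflection across the y-axis: T(x,y) = (-x, y).
Substitute the transformed coordinates into each option and compare with the original:
(A) xy  ->  (-x)(y) = -xy   [differs from xy: not invariant]
(B) y^2  ->  (y)^2 = y^2   [equals y^2: invariant]
(C) x - y  ->  (-x) - (y) = -x - y   [differs from x - y: not invariant]
(D) 2x - y  ->  2(-x) - (y) = -2x - y   [differs from 2x - y: not invariant]

Only option (B), y^2, is unchanged by the transformation.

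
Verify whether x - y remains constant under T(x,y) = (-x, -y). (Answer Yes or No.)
No

Substitute T(x,y) = (-x, -y) into the expression and compare with the original.

Original: x - y
After applying T: (-x) - (-y) = -x + y

This differs from the original x - y (difference: -2x + 2y), so the expression is NOT invariant.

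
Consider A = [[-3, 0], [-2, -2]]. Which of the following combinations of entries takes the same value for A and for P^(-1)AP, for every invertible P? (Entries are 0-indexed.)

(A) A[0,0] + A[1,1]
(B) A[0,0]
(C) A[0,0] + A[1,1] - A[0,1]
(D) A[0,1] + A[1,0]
A

A[0,0] + A[1,1] is the trace of A. By the cyclic property of the trace, tr(P^(-1)AP) = tr(APP^(-1)) = tr(A), so it is the same for every matrix similar to A.

The other combinations are not similarity invariants. For example, take P = [[1, 2], [0, 1]] (det P = 1), so P^(-1) = [[1, -2], [0, 1]] and
B = P^(-1)AP = [[1, 6], [-2, -6]].
Evaluating each option on A and on B:
(A) A[0,0] + A[1,1]: -5 for A, -5 for B -> unchanged
(B) A[0,0]: -3 for A, 1 for B -> changes
(C) A[0,0] + A[1,1] - A[0,1]: -5 for A, -11 for B -> changes
(D) A[0,1] + A[1,0]: -2 for A, 4 for B -> changes

Only (A) A[0,0] + A[1,1] = -5 survives (and it does so for every P, not just this one), so it is the invariant.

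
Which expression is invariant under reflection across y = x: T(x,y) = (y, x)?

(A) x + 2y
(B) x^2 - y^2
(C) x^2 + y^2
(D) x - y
C

The map is reflection across y = x: T(x,y) = (y, x).
Substitute the transformed coordinates into each option and compare with the original:
(A) x + 2y  ->  (y) + 2(x) = 2x + y   [differs from x + 2y: not invariant]
(B) x^2 - y^2  ->  (y)^2 - (x)^2 = -x^2 + y^2   [differs from x^2 - y^2: not invariant]
(C) x^2 + y^2  ->  (y)^2 + (x)^2 = x^2 + y^2   [equals x^2 + y^2: invariant]
(D) x - y  ->  (y) - (x) = -x + y   [differs from x - y: not invariant]

Only option (C), x^2 + y^2, is unchanged by the transformation.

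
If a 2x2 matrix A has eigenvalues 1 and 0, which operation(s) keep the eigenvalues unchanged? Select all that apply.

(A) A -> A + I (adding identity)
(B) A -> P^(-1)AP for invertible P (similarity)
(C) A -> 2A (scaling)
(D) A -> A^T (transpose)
B and D

Eigenvalues are preserved by:
1. Similarity transformations: A -> P^(-1)AP (same characteristic polynomial)
2. Transpose: A^T has the same eigenvalues as A

Eigenvalues are NOT preserved by:
- Adding identity: eigenvalues become 1+1, 0+1
- Scaling: eigenvalues become 2, 0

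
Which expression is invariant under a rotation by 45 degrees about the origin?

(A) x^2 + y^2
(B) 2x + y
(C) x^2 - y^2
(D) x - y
A

A rotation by 45 degrees sends (x, y) to (sqrt(2)x/2 - sqrt(2)y/2, sqrt(2)x/2 + sqrt(2)y/2).
Substitute the transformed coordinates into each option and compare with the original:
(A) x^2 + y^2  ->  (sqrt(2)x/2 - sqrt(2)y/2)^2 + (sqrt(2)x/2 + sqrt(2)y/2)^2 = x^2 + y^2   [equals x^2 + y^2: invariant]
(B) 2x + y  ->  2(sqrt(2)x/2 - sqrt(2)y/2) + (sqrt(2)x/2 + sqrt(2)y/2) = 3sqrt(2)x/2 - sqrt(2)y/2   [differs from 2x + y: not invariant]
(C) x^2 - y^2  ->  (sqrt(2)x/2 - sqrt(2)y/2)^2 - (sqrt(2)x/2 + sqrt(2)y/2)^2 = -2xy   [differs from x^2 - y^2: not invariant]
(D) x - y  ->  (sqrt(2)x/2 - sqrt(2)y/2) - (sqrt(2)x/2 + sqrt(2)y/2) = -sqrt(2)y   [differs from x - y: not invariant]

Only option (A), x^2 + y^2, is unchanged by the transformation.
Geometrically, x^2 + y^2 is the squared distance from the origin, which every rotation about the origin preserves.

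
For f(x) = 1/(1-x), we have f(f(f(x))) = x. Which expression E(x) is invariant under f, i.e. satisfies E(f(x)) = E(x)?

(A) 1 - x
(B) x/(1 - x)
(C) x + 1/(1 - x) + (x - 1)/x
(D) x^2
C

Replace x by f(x) = 1/(1 - x) in each option and simplify. As a quick numerical cross-check, also compare E(3) with E(f(3)) = E(-1/2).

(A) 1 - x  ->  1 - (1/(1 - x)) = x/(x - 1); check: E(3) = -2 but E(-1/2) = 3/2.   [not invariant]
(B) x/(1 - x)  ->  (1/(1 - x))/(1 - (1/(1 - x))) = -1/x; check: E(3) = -3/2 but E(-1/2) = -1/3.   [not invariant]
(C) x + 1/(1 - x) + (x - 1)/x  ->  (1/(1 - x)) + 1/(1 - (1/(1 - x))) + ((1/(1 - x)) - 1)/(1/(1 - x)), which simplifies back to x + 1/(1 - x) + (x - 1)/x; check: E(3) = 19/6, E(-1/2) = 19/6.   [invariant]
(D) x^2  ->  (1/(1 - x))^2 = (x - 1)^(-2); check: E(3) = 9 but E(-1/2) = 1/4.   [not invariant]

Only (C) is unchanged. Indeed f(f(x)) = 1/(1 - 1/(1-x)) = (1-x)/(-x) = (x-1)/x, so E(x) = x + f(x) + f(f(x)) is the sum over the whole 3-cycle; applying f just permutes the three terms cyclically (x -> f(x) -> f(f(x)) -> x), leaving the sum unchanged.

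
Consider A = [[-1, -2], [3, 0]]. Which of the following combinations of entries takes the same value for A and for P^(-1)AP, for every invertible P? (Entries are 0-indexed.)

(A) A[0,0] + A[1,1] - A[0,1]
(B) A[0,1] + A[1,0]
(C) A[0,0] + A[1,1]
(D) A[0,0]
C

A[0,0] + A[1,1] is the trace of A. By the cyclic property of the trace, tr(P^(-1)AP) = tr(APP^(-1)) = tr(A), so it is the same for every matrix similar to A.

The other combinations are not similarity invariants. For example, take P = [[2, 1], [1, 1]] (det P = 1), so P^(-1) = [[1, -1], [-1, 2]] and
B = P^(-1)AP = [[-10, -6], [16, 9]].
Evaluating each option on A and on B:
(A) A[0,0] + A[1,1] - A[0,1]: 1 for A, 5 for B -> changes
(B) A[0,1] + A[1,0]: 1 for A, 10 for B -> changes
(C) A[0,0] + A[1,1]: -1 for A, -1 for B -> unchanged
(D) A[0,0]: -1 for A, -10 for B -> changes

Only (C) A[0,0] + A[1,1] = -1 survives (and it does so for every P, not just this one), so it is the invariant.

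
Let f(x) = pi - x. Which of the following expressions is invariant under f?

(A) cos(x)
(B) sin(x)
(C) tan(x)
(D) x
B

For f(x) = pi - x:
sin(pi - x) = sin(x), so sine is invariant under this transformation.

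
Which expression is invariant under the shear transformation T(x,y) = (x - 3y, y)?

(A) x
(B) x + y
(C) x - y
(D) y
D

Under the shear T(x,y) = (x - 3y, y):
Substitute the transformed coordinates into each option and compare with the original:
(A) x  ->  (x - 3y) = x - 3y   [differs from x: not invariant]
(B) x + y  ->  (x - 3y) + (y) = x - 2y   [differs from x + y: not invariant]
(C) x - y  ->  (x - 3y) - (y) = x - 4y   [differs from x - y: not invariant]
(D) y  ->  (y) = y   [equals y: invariant]

Only option (D), y, is unchanged by the transformation.
A horizontal shear moves points parallel to the x-axis, so the y-coordinate (and any function of y alone) is unchanged.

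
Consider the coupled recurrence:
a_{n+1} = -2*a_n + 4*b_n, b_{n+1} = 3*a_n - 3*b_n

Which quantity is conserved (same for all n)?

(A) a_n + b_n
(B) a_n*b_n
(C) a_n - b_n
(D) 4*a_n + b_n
A

Replace a_n by a_{n+1} = -2*a_n + 4*b_n and b_n by b_{n+1} = 3*a_n - 3*b_n in each option and simplify:
(A) a_n + b_n  ->  (-2*a_n + 4*b_n) + (3*a_n - 3*b_n) = a_n + b_n   [conserved]
(B) a_n*b_n  ->  (-2*a_n + 4*b_n)*(3*a_n - 3*b_n) = -6*a_n^2 + 18*a_n*b_n - 12*b_n^2   [not conserved]
(C) a_n - b_n  ->  (-2*a_n + 4*b_n) - (3*a_n - 3*b_n) = -5*a_n + 7*b_n   [not conserved]
(D) 4*a_n + b_n  ->  4*(-2*a_n + 4*b_n) + (3*a_n - 3*b_n) = -5*a_n + 13*b_n   [not conserved]

Only (A) a_n + b_n returns to itself after one step, so it is the conserved quantity.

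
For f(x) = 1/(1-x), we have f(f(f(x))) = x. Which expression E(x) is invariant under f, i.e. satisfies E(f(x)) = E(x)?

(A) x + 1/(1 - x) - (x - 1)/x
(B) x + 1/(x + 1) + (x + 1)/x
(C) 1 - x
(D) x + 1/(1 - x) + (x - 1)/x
D

Replace x by f(x) = 1/(1 - x) in each option and simplify. As a quick numerical cross-check, also compare E(3) with E(f(3)) = E(-1/2).

(A) x + 1/(1 - x) - (x - 1)/x  ->  (1/(1 - x)) + 1/(1 - (1/(1 - x))) - ((1/(1 - x)) - 1)/(1/(1 - x)) = (x^2(1 - x) - x + (x - 1)^2)/(x(x - 1)); check: E(3) = 11/6 but E(-1/2) = -17/6.   [not invariant]
(B) x + 1/(x + 1) + (x + 1)/x  ->  (1/(1 - x)) + 1/((1/(1 - x)) + 1) + ((1/(1 - x)) + 1)/(1/(1 - x)) = (-x^3 + 6x^2 - 11x + 7)/(x^2 - 3x + 2); check: E(3) = 55/12 but E(-1/2) = 1/2.   [not invariant]
(C) 1 - x  ->  1 - (1/(1 - x)) = x/(x - 1); check: E(3) = -2 but E(-1/2) = 3/2.   [not invariant]
(D) x + 1/(1 - x) + (x - 1)/x  ->  (1/(1 - x)) + 1/(1 - (1/(1 - x))) + ((1/(1 - x)) - 1)/(1/(1 - x)), which simplifies back to x + 1/(1 - x) + (x - 1)/x; check: E(3) = 19/6, E(-1/2) = 19/6.   [invariant]

Only (D) is unchanged. Indeed f(f(x)) = 1/(1 - 1/(1-x)) = (1-x)/(-x) = (x-1)/x, so E(x) = x + f(x) + f(f(x)) is the sum over the whole 3-cycle; applying f just permutes the three terms cyclically (x -> f(x) -> f(f(x)) -> x), leaving the sum unchanged.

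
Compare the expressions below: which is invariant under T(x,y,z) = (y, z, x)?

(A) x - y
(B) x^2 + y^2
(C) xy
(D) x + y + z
D

Apply T(x,y,z) = (y, z, x) to each option, i.e. replace (x, y, z) by the transformed coordinates.
Substitute the transformed coordinates into each option and compare with the original:
(A) x - y  ->  (y) - (z) = y - z   [differs from x - y: not invariant]
(B) x^2 + y^2  ->  (y)^2 + (z)^2 = y^2 + z^2   [differs from x^2 + y^2: not invariant]
(C) xy  ->  (y)(z) = yz   [differs from xy: not invariant]
(D) x + y + z  ->  (y) + (z) + (x) = x + y + z   [equals x + y + z: invariant]

Only option (D), x + y + z, is unchanged by the transformation.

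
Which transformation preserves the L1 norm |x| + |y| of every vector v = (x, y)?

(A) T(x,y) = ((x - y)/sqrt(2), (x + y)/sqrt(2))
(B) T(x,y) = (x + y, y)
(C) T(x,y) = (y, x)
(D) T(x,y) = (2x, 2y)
C

A transformation preserves a norm if ||T(v)|| = ||v|| for every v; a single vector where the norm changes rules an option out.

(A) T(x,y) = ((x - y)/sqrt(2), (x + y)/sqrt(2)): v = (1, 0) has norm |1| + |0| = 1, but T(v) = (sqrt(2)/2, sqrt(2)/2) has norm sqrt(2) -- not preserved.
(B) T(x,y) = (x + y, y): v = (0, 1) has norm |0| + |1| = 1, but T(v) = (1, 1) has norm 2 -- not preserved.
(C) T(x,y) = (y, x): preserves the norm -- it only permutes the coordinates and/or flips signs, which leaves |x| + |y| unchanged.
(D) T(x,y) = (2x, 2y): v = (1, 0) has norm |1| + |0| = 1, but T(v) = (2, 0) has norm 2 -- not preserved.

Therefore the answer is (C).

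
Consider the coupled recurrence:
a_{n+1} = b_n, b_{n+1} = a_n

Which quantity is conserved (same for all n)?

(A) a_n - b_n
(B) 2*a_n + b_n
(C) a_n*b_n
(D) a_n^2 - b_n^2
C

Replace a_n by a_{n+1} = b_n and b_n by b_{n+1} = a_n in each option and simplify:
(A) a_n - b_n  ->  (b_n) - (a_n) = -a_n + b_n   [not conserved]
(B) 2*a_n + b_n  ->  2*(b_n) + (a_n) = a_n + 2*b_n   [not conserved]
(C) a_n*b_n  ->  (b_n)*(a_n) = a_n*b_n   [conserved]
(D) a_n^2 - b_n^2  ->  (b_n)^2 - (a_n)^2 = -a_n^2 + b_n^2   [not conserved]

Only (C) a_n*b_n returns to itself after one step, so it is the conserved quantity.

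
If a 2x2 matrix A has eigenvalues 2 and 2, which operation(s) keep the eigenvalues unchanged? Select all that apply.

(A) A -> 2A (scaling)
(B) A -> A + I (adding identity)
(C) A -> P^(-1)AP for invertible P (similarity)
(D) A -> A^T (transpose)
C and D

Eigenvalues are preserved by:
1. Similarity transformations: A -> P^(-1)AP (same characteristic polynomial)
2. Transpose: A^T has the same eigenvalues as A

Eigenvalues are NOT preserved by:
- Adding identity: eigenvalues become 2+1, 2+1
- Scaling: eigenvalues become 4, 4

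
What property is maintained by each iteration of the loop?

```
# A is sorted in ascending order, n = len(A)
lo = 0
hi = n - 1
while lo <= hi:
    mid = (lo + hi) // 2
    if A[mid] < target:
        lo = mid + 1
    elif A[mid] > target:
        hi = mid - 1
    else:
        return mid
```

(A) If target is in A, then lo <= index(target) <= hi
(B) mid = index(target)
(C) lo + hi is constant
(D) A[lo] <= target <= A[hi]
A

A loop invariant must hold before the first iteration and be re-established by every execution of the body.

(A) If target is in A, then lo <= index(target) <= hi: Before the loop [lo, hi] = [0, n-1] covers every index. When A[mid] < target, sortedness puts target strictly to the right of mid, so setting lo = mid + 1 keeps index(target) in [lo, hi]; symmetrically for hi = mid - 1. Hence 'if target is in A then lo <= index(target) <= hi' holds after every iteration, and when lo > hi it proves target is absent.

The other options fail:
(B) mid = index(target): mid is just the current probe; it equals index(target) only on the iteration that returns.
(C) lo + hi is constant: each iteration moves exactly one of lo, hi, so lo + hi changes (e.g. 0 + (n-1) becomes (mid+1) + (n-1)).
(D) A[lo] <= target <= A[hi]: fails when target is not in A (e.g. target < A[0] already violates it before the loop), so it is not maintained in general.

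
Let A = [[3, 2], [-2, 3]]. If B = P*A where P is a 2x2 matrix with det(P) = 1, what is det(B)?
13

By the multiplicative property of determinants, det(B) = det(P*A) = det(P) * det(A) = det(A),
so the determinant is invariant under multiplication by any determinant-1 matrix; we just need det(A).

det(A) = (3)(3) - (2)(-2) = 9 - (-4) = 13

Therefore det(B) = 1 * 13 = 13.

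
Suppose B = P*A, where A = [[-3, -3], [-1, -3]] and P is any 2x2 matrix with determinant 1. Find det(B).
6

By the multiplicative property of determinants, det(B) = det(P*A) = det(P) * det(A) = det(A),
so the determinant is invariant under multiplication by any determinant-1 matrix; we just need det(A).

det(A) = (-3)(-3) - (-3)(-1) = 9 - 3 = 6

Therefore det(B) = 1 * 6 = 6.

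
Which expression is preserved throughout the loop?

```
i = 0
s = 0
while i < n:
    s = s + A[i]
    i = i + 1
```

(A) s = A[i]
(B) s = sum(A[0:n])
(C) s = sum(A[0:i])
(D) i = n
C

A loop invariant must hold before the first iteration and be re-established by every execution of the body.

(C) s = sum(A[0:i]): Initially i = 0 and s = 0 = sum of the empty slice A[0:0]. If s = sum(A[0:i]) holds at the top of an iteration, the body sets s to sum(A[0:i]) + A[i] = sum(A[0:i+1]) and then i to i+1, so s = sum(A[0:i]) holds again. At exit i = n, giving s = sum(A[0:n]).

The other options fail:
(A) s = A[i]: after the first iteration s = A[0] but i = 1, so s = A[i] compares s with the wrong element (and fails in general).
(B) s = sum(A[0:n]): false before the loop (s = 0, not the full sum) -- it only becomes true at exit.
(D) i = n: false initially (i = 0); it is the exit condition, not an invariant.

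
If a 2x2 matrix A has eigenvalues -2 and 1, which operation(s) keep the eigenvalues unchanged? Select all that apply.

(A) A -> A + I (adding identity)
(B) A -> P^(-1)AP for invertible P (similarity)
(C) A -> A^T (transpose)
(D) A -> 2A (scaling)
B and C

Eigenvalues are preserved by:
1. Similarity transformations: A -> P^(-1)AP (same characteristic polynomial)
2. Transpose: A^T has the same eigenvalues as A

Eigenvalues are NOT preserved by:
- Adding identity: eigenvalues become -2+1, 1+1
- Scaling: eigenvalues become -4, 2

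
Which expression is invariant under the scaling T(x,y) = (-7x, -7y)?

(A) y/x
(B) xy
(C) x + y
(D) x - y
A

Under the uniform scaling T(x,y) = (-7x, -7y):
Substitute the transformed coordinates into each option and compare with the original:
(A) y/x  ->  (-7y)/(-7x) = y/x   [equals y/x: invariant]
(B) xy  ->  (-7x)(-7y) = 49xy   [differs from xy: not invariant]
(C) x + y  ->  (-7x) + (-7y) = -7x - 7y   [differs from x + y: not invariant]
(D) x - y  ->  (-7x) - (-7y) = -7x + 7y   [differs from x - y: not invariant]

Only option (A), y/x, is unchanged by the transformation.
The common factor -7 cancels in a ratio of coordinates, while sums, products and sums of squares pick up factors of -7 or 49.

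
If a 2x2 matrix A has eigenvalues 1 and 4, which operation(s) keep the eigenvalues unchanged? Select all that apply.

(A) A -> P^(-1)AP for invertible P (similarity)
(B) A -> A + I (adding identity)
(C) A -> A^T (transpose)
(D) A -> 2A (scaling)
A and C

Eigenvalues are preserved by:
1. Similarity transformations: A -> P^(-1)AP (same characteristic polynomial)
2. Transpose: A^T has the same eigenvalues as A

Eigenvalues are NOT preserved by:
- Adding identity: eigenvalues become 1+1, 4+1
- Scaling: eigenvalues become 2, 8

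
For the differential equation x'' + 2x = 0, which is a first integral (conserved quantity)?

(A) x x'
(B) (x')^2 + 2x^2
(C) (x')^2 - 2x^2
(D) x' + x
B

A first integral I satisfies dI/dt = 0 along every solution. Differentiate each option and use the equation of motion:
(A) d/dt[x x'] = (x')^2 + x x'' = (x')^2 - 2x^2, not identically 0
(B) d/dt[(x')^2 + 2x^2] = 2x'x'' + 4x x' = 2x'(-2x) + 4x x' = 0
(C) d/dt[(x')^2 - 2x^2] = 2x'x'' - 4x x' = -8x x', not identically 0
(D) d/dt[x' + x] = x'' + x' = -2x + x', not identically 0

Only (B) has zero time-derivative. So the energy-like quantity (x')^2 + 2x^2 is the first integral.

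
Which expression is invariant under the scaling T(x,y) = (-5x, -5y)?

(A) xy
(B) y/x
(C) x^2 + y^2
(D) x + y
B

Under the uniform scaling T(x,y) = (-5x, -5y):
Substitute the transformed coordinates into each option and compare with the original:
(A) xy  ->  (-5x)(-5y) = 25xy   [differs from xy: not invariant]
(B) y/x  ->  (-5y)/(-5x) = y/x   [equals y/x: invariant]
(C) x^2 + y^2  ->  (-5x)^2 + (-5y)^2 = 25x^2 + 25y^2   [differs from x^2 + y^2: not invariant]
(D) x + y  ->  (-5x) + (-5y) = -5x - 5y   [differs from x + y: not invariant]

Only option (B), y/x, is unchanged by the transformation.
The common factor -5 cancels in a ratio of coordinates, while sums, products and sums of squares pick up factors of -5 or 25.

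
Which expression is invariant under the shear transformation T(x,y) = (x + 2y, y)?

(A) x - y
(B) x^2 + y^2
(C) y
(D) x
C

Under the shear T(x,y) = (x + 2y, y):
Substitute the transformed coordinates into each option and compare with the original:
(A) x - y  ->  (x + 2y) - (y) = x + y   [differs from x - y: not invariant]
(B) x^2 + y^2  ->  (x + 2y)^2 + (y)^2 = x^2 + 4xy + 5y^2   [differs from x^2 + y^2: not invariant]
(C) y  ->  (y) = y   [equals y: invariant]
(D) x  ->  (x + 2y) = x + 2y   [differs from x: not invariant]

Only option (C), y, is unchanged by the transformation.
A horizontal shear moves points parallel to the x-axis, so the y-coordinate (and any function of y alone) is unchanged.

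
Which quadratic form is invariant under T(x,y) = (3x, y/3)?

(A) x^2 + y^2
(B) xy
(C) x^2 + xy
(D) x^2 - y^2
B

T multiplies x by 3 and divides y by 3.
Substitute the transformed coordinates into each option and compare with the original:
(A) x^2 + y^2  ->  (3x)^2 + (y/3)^2 = 9x^2 + y^2/9   [differs from x^2 + y^2: not invariant]
(B) xy  ->  (3x)(y/3) = xy   [equals xy: invariant]
(C) x^2 + xy  ->  (3x)^2 + (3x)(y/3) = 9x^2 + xy   [differs from x^2 + xy: not invariant]
(D) x^2 - y^2  ->  (3x)^2 - (y/3)^2 = 9x^2 - y^2/9   [differs from x^2 - y^2: not invariant]

Only option (B), xy, is unchanged by the transformation.
The factors 3 and 1/3 cancel only in the pure product xy.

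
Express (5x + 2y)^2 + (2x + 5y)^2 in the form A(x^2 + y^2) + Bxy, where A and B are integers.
29(x^2 + y^2) + 40xy

Expanding: (5x + 2y)^2 = 25x^2 + 20xy + 4y^2
(2x + 5y)^2 = 4x^2 + 20xy + 25y^2
Sum = (25+4)(x^2+y^2) + 40xy = 29(x^2 + y^2) + 40xy
This is symmetric in x and y.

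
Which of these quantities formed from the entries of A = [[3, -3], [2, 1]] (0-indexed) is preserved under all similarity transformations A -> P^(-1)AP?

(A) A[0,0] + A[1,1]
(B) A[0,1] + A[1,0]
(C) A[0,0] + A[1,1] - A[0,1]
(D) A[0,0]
A

A[0,0] + A[1,1] is the trace of A. By the cyclic property of the trace, tr(P^(-1)AP) = tr(APP^(-1)) = tr(A), so it is the same for every matrix similar to A.

The other combinations are not similarity invariants. For example, take P = [[1, 1], [1, 2]] (det P = 1), so P^(-1) = [[2, -1], [-1, 1]] and
B = P^(-1)AP = [[-3, -10], [3, 7]].
Evaluating each option on A and on B:
(A) A[0,0] + A[1,1]: 4 for A, 4 for B -> unchanged
(B) A[0,1] + A[1,0]: -1 for A, -7 for B -> changes
(C) A[0,0] + A[1,1] - A[0,1]: 7 for A, 14 for B -> changes
(D) A[0,0]: 3 for A, -3 for B -> changes

Only (A) A[0,0] + A[1,1] = 4 survives (and it does so for every P, not just this one), so it is the invariant.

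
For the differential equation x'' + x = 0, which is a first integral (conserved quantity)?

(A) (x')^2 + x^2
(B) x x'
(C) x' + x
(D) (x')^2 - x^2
A

A first integral I satisfies dI/dt = 0 along every solution. Differentiate each option and use the equation of motion:
(A) d/dt[(x')^2 + x^2] = 2x'x'' + 2x x' = 2x'(-x) + 2x x' = 0
(B) d/dt[x x'] = (x')^2 + x x'' = (x')^2 - x^2, not identically 0
(C) d/dt[x' + x] = x'' + x' = -x + x', not identically 0
(D) d/dt[(x')^2 - x^2] = 2x'x'' - 2x x' = -4x x', not identically 0

Only (A) has zero time-derivative. So the energy-like quantity (x')^2 + x^2 is the first integral.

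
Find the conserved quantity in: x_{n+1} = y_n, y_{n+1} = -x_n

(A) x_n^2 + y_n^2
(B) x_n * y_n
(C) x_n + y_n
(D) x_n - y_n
A

For the recurrence x_{n+1} = y_n, y_{n+1} = -x_n:

x_{n+1}^2 + y_{n+1}^2 = y_n^2 + (-x_n)^2 = x_n^2 + y_n^2
The sum of squares is conserved (like energy in a harmonic oscillator).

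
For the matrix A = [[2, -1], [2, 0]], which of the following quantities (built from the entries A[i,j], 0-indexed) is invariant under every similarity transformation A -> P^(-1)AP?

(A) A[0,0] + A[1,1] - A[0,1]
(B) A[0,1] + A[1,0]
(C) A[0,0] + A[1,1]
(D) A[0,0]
C

A[0,0] + A[1,1] is the trace of A. By the cyclic property of the trace, tr(P^(-1)AP) = tr(APP^(-1)) = tr(A), so it is the same for every matrix similar to A.

The other combinations are not similarity invariants. For example, take P = [[1, -1], [0, 1]] (det P = 1), so P^(-1) = [[1, 1], [0, 1]] and
B = P^(-1)AP = [[4, -5], [2, -2]].
Evaluating each option on A and on B:
(A) A[0,0] + A[1,1] - A[0,1]: 3 for A, 7 for B -> changes
(B) A[0,1] + A[1,0]: 1 for A, -3 for B -> changes
(C) A[0,0] + A[1,1]: 2 for A, 2 for B -> unchanged
(D) A[0,0]: 2 for A, 4 for B -> changes

Only (C) A[0,0] + A[1,1] = 2 survives (and it does so for every P, not just this one), so it is the invariant.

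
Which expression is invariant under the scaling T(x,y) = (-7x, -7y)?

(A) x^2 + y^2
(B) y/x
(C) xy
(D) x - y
B

Under the uniform scaling T(x,y) = (-7x, -7y):
Substitute the transformed coordinates into each option and compare with the original:
(A) x^2 + y^2  ->  (-7x)^2 + (-7y)^2 = 49x^2 + 49y^2   [differs from x^2 + y^2: not invariant]
(B) y/x  ->  (-7y)/(-7x) = y/x   [equals y/x: invariant]
(C) xy  ->  (-7x)(-7y) = 49xy   [differs from xy: not invariant]
(D) x - y  ->  (-7x) - (-7y) = -7x + 7y   [differs from x - y: not invariant]

Only option (B), y/x, is unchanged by the transformation.
The common factor -7 cancels in a ratio of coordinates, while sums, products and sums of squares pick up factors of -7 or 49.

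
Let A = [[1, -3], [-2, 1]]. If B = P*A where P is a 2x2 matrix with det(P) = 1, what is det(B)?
-5

By the multiplicative property of determinants, det(B) = det(P*A) = det(P) * det(A) = det(A),
so the determinant is invariant under multiplication by any determinant-1 matrix; we just need det(A).

det(A) = (1)(1) - (-3)(-2) = 1 - 6 = -5

Therefore det(B) = 1 * (-5) = -5.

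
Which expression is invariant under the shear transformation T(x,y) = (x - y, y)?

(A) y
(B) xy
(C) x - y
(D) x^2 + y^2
A

Under the shear T(x,y) = (x - y, y):
Substitute the transformed coordinates into each option and compare with the original:
(A) y  ->  (y) = y   [equals y: invariant]
(B) xy  ->  (x - y)(y) = xy - y^2   [differs from xy: not invariant]
(C) x - y  ->  (x - y) - (y) = x - 2y   [differs from x - y: not invariant]
(D) x^2 + y^2  ->  (x - y)^2 + (y)^2 = x^2 - 2xy + 2y^2   [differs from x^2 + y^2: not invariant]

Only option (A), y, is unchanged by the transformation.
A horizontal shear moves points parallel to the x-axis, so the y-coordinate (and any function of y alone) is unchanged.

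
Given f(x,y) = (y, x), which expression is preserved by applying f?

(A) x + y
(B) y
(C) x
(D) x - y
A

For f(x,y) = (y, x):
After applying f: x' = y, y' = x. So x' + y' = y + x = x + y.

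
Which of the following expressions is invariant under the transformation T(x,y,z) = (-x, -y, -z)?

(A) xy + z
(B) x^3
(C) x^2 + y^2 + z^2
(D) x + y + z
C

Apply T(x,y,z) = (-x, -y, -z) to each option, i.e. replace (x, y, z) by the transformed coordinates.
Substitute the transformed coordinates into each option and compare with the original:
(A) xy + z  ->  (-x)(-y) + (-z) = xy - z   [differs from xy + z: not invariant]
(B) x^3  ->  (-x)^3 = -x^3   [differs from x^3: not invariant]
(C) x^2 + y^2 + z^2  ->  (-x)^2 + (-y)^2 + (-z)^2 = x^2 + y^2 + z^2   [equals x^2 + y^2 + z^2: invariant]
(D) x + y + z  ->  (-x) + (-y) + (-z) = -x - y - z   [differs from x + y + z: not invariant]

Only option (C), x^2 + y^2 + z^2, is unchanged by the transformation.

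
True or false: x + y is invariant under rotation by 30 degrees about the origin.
False

Applying rotation by 30 degrees: x' = x*cos(30 degrees) - y*sin(30 degrees) = sqrt(3)x/2 - y/2, y' = x*sin(30 degrees) + y*cos(30 degrees) = x/2 + sqrt(3)y/2

Substituting into x + y:
(sqrt(3)x/2 - y/2) + (x/2 + sqrt(3)y/2)
= x/2 + sqrt(3)x/2 - y/2 + sqrt(3)y/2

This differs from the original expression x + y, so it is NOT invariant.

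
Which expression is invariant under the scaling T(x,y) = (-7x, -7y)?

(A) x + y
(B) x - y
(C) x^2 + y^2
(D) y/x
D

Under the uniform scaling T(x,y) = (-7x, -7y):
Substitute the transformed coordinates into each option and compare with the original:
(A) x + y  ->  (-7x) + (-7y) = -7x - 7y   [differs from x + y: not invariant]
(B) x - y  ->  (-7x) - (-7y) = -7x + 7y   [differs from x - y: not invariant]
(C) x^2 + y^2  ->  (-7x)^2 + (-7y)^2 = 49x^2 + 49y^2   [differs from x^2 + y^2: not invariant]
(D) y/x  ->  (-7y)/(-7x) = y/x   [equals y/x: invariant]

Only option (D), y/x, is unchanged by the transformation.
The common factor -7 cancels in a ratio of coordinates, while sums, products and sums of squares pick up factors of -7 or 49.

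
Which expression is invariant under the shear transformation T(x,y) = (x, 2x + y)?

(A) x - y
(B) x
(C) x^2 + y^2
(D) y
B

Under the shear T(x,y) = (x, 2x + y):
Substitute the transformed coordinates into each option and compare with the original:
(A) x - y  ->  (x) - (2x + y) = -x - y   [differs from x - y: not invariant]
(B) x  ->  (x) = x   [equals x: invariant]
(C) x^2 + y^2  ->  (x)^2 + (2x + y)^2 = 5x^2 + 4xy + y^2   [differs from x^2 + y^2: not invariant]
(D) y  ->  (2x + y) = 2x + y   [differs from y: not invariant]

Only option (B), x, is unchanged by the transformation.
A vertical shear moves points parallel to the y-axis, so the x-coordinate (and any function of x alone) is unchanged.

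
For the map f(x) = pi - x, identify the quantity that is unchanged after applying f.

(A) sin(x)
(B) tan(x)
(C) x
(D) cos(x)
A

For f(x) = pi - x:
sin(pi - x) = sin(x), so sine is invariant under this transformation.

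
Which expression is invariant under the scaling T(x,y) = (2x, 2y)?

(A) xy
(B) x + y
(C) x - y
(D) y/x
D

Under the uniform scaling T(x,y) = (2x, 2y):
Substitute the transformed coordinates into each option and compare with the original:
(A) xy  ->  (2x)(2y) = 4xy   [differs from xy: not invariant]
(B) x + y  ->  (2x) + (2y) = 2x + 2y   [differs from x + y: not invariant]
(C) x - y  ->  (2x) - (2y) = 2x - 2y   [differs from x - y: not invariant]
(D) y/x  ->  (2y)/(2x) = y/x   [equals y/x: invariant]

Only option (D), y/x, is unchanged by the transformation.
The common factor 2 cancels in a ratio of coordinates, while sums, products and sums of squares pick up factors of 2 or 4.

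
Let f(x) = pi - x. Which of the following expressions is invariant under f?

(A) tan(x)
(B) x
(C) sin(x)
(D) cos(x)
C

For f(x) = pi - x:
sin(pi - x) = sin(x), so sine is invariant under this transformation.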